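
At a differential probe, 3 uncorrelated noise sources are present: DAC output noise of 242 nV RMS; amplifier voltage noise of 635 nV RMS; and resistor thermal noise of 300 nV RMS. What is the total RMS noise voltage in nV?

743 nV

Uncorrelated sources add in power (mean-square): V_tot = √(ΣV_i²)
V_tot = √[(2.42×10⁻⁷)² + (6.35×10⁻⁷)² + (3.00×10⁻⁷)²] = 7.43×10⁻⁷ V = 743 nV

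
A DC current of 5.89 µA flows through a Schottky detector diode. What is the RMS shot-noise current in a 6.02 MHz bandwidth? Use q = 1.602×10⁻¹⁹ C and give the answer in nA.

3.37 nA

I_n = √(2qI·B)
2qI·B = 2 × 1.602×10⁻¹⁹ × 5.89×10⁻⁶ × 6.02×10⁶ = 1.14×10⁻¹⁷ A²
I_n = √(1.14×10⁻¹⁷) = 3.37×10⁻⁹ A = 3.37 nA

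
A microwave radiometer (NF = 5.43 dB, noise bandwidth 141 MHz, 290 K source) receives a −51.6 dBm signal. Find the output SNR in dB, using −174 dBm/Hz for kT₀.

35.5 dB

Noise floor: N = −174 + 10 log₁₀(B) + NF
10 log₁₀(1.41×10⁸) = 81.49 dB
N = −174 + 81.49 + 5.43 = −87.08 dBm
SNR = P_sig − N = −51.6 − (−87.08) = 35.48 dB → 35.5 dB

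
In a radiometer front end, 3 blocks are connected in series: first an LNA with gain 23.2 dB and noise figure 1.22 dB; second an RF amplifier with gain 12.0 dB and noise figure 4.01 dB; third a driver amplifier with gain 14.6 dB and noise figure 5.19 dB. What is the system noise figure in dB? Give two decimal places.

1.25 dB

Convert to linear (a loss of L dB is a gain of −L dB): F_i = 10^(NF_i/10), G_i = 10^(G_i,dB/10)
  Stage 1: F_1 = 10^(1.22/10) = 1.324, G_1 = 10^(23.2/10) = 208.9
  Stage 2: F_2 = 10^(4.01/10) = 2.518, G_2 = 10^(12.0/10) = 15.85
  Stage 3: F_3 = 10^(5.19/10) = 3.304, G_3 = 10^(14.6/10) = 28.84
Friis cascade:
  F = 1.324 + (2.518 − 1)/208.9 + (3.304 − 1)/3311 = 1.332
NF = 10 log₁₀(1.332) = 1.25 dB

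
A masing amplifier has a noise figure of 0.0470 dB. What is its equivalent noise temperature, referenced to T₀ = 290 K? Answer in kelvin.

F = 10^(0.0470/10) = 1.01088
T_e = (F − 1)·T₀ = (1.01088 − 1) × 290 = 3.16 K

3.16 K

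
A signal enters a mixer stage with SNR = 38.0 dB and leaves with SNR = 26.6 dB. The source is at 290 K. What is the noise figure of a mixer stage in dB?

NF (dB) = SNR_in(dB) − SNR_out(dB) when the source is at T₀
NF = 38.0 − 26.6 = 11.4 dB

11.4 dB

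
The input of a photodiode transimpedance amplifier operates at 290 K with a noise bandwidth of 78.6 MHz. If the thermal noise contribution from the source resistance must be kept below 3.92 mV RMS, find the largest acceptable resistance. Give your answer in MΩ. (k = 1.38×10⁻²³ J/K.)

Johnson–Nyquist: V_n = √(4kTRB) ⇒ R = V_n² / (4kTB)
4kTB = 4 × 1.38×10⁻²³ × 290 × 7.86×10⁷ = 1.26×10⁻¹²
R = (3.92×10⁻³)² / 1.26×10⁻¹² = 1.22×10⁷ Ω = 12.2 MΩ

12.2 MΩ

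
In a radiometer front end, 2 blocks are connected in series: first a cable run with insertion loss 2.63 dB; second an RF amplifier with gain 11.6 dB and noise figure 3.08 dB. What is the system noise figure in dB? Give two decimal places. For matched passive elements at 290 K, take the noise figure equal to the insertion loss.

5.71 dB

Convert to linear (a loss of L dB is a gain of −L dB): F_i = 10^(NF_i/10), G_i = 10^(G_i,dB/10)
  Stage 1: F_1 = 10^(2.63/10) = 1.832, G_1 = 10^(−2.63/10) = 0.5458
  Stage 2: F_2 = 10^(3.08/10) = 2.032, G_2 = 10^(11.6/10) = 14.45
Friis cascade:
  F = 1.832 + (2.032 − 1)/0.5458 = 3.724
NF = 10 log₁₀(3.724) = 5.71 dB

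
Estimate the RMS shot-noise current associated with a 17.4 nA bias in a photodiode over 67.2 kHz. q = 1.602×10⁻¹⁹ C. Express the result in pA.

I_n = √(2qI·B)
2qI·B = 2 × 1.602×10⁻¹⁹ × 1.74×10⁻⁸ × 6.72×10⁴ = 3.75×10⁻²² A²
I_n = √(3.75×10⁻²²) = 1.94×10⁻¹¹ A = 19.4 pA

19.4 pA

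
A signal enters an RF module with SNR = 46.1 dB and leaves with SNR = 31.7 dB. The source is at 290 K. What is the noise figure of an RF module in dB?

14.4 dB

NF (dB) = SNR_in(dB) − SNR_out(dB) when the source is at T₀
NF = 46.1 − 31.7 = 14.4 dB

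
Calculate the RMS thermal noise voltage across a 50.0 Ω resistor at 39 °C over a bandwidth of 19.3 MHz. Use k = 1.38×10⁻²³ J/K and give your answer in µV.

4.08 µV

T = 39 °C + 273.15 = 312.15 K
V_n = √(4kTRB)
4kTRB = 4 × 1.38×10⁻²³ × 312.15 × 5.00×10¹ × 1.93×10⁷ = 1.66×10⁻¹¹ V²
V_n = √(1.66×10⁻¹¹) = 4.08×10⁻⁶ V = 4.08 µV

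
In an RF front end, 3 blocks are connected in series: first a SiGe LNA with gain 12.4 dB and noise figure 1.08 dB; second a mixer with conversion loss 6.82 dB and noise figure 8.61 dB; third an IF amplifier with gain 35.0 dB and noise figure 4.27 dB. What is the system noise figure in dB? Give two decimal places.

Convert to linear (a loss of L dB is a gain of −L dB): F_i = 10^(NF_i/10), G_i = 10^(G_i,dB/10)
  Stage 1: F_1 = 10^(1.08/10) = 1.282, G_1 = 10^(12.4/10) = 17.38
  Stage 2: F_2 = 10^(8.61/10) = 7.261, G_2 = 10^(−6.82/10) = 0.2080
  Stage 3: F_3 = 10^(4.27/10) = 2.673, G_3 = 10^(35.0/10) = 3162
Friis cascade:
  F = 1.282 + (7.261 − 1)/17.38 + (2.673 − 1)/3.614 = 2.106
NF = 10 log₁₀(2.106) = 3.23 dB

3.23 dB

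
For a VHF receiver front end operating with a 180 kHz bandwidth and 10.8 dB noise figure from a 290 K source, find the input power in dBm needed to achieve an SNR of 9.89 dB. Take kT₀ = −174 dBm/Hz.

Sensitivity = −174 + 10 log₁₀(B) + NF + SNR_min
= −174 + 52.55 + 10.8 + 9.89
= −100.76 dBm → −100.8 dBm

−100.8 dBm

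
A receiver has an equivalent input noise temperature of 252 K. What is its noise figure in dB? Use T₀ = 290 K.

F = 1 + T_e/T₀ = 1 + 252/290 = 1.86897
NF = 10 log₁₀(1.86897) = 2.72 dB

2.72 dB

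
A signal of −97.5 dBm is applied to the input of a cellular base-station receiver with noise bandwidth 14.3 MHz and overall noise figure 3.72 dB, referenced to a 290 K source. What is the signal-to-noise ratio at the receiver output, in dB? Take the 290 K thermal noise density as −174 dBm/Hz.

1.2 dB

Noise floor: N = −174 + 10 log₁₀(B) + NF
10 log₁₀(1.43×10⁷) = 71.55 dB
N = −174 + 71.55 + 3.72 = −98.73 dBm
SNR = P_sig − N = −97.5 − (−98.73) = 1.23 dB → 1.2 dB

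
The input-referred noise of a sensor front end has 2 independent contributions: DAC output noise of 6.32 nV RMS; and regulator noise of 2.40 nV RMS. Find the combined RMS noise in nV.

6.76 nV

Uncorrelated sources add in power (mean-square): V_tot = √(ΣV_i²)
V_tot = √[(6.32×10⁻⁹)² + (2.40×10⁻⁹)²] = 6.76×10⁻⁹ V = 6.76 nV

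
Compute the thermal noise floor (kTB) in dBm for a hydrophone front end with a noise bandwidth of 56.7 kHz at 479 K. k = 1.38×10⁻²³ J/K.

P_n = kTB = 1.38×10⁻²³ × 479 × 5.67×10⁴ = 3.75×10⁻¹⁶ W
In dBm: 10 log₁₀(3.75×10⁻¹⁶ / 10⁻³) = −124.3 dBm

−124.3 dBm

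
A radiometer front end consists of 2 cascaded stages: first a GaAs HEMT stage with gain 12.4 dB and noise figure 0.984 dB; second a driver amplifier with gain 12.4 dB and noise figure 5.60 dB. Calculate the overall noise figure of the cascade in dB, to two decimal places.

1.48 dB

Convert to linear (a loss of L dB is a gain of −L dB): F_i = 10^(NF_i/10), G_i = 10^(G_i,dB/10)
  Stage 1: F_1 = 10^(0.984/10) = 1.254, G_1 = 10^(12.4/10) = 17.38
  Stage 2: F_2 = 10^(5.60/10) = 3.631, G_2 = 10^(12.4/10) = 17.38
Friis cascade:
  F = 1.254 + (3.631 − 1)/17.38 = 1.406
NF = 10 log₁₀(1.406) = 1.48 dB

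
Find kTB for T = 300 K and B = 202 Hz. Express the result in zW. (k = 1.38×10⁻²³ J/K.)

836 zW

P_n = kTB = 1.38×10⁻²³ × 300 × 2.02×10² = 8.36×10⁻¹⁹ W = 836 zW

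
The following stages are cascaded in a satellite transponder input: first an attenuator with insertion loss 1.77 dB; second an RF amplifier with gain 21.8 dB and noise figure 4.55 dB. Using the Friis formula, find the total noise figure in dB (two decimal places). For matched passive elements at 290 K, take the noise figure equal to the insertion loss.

Convert to linear (a loss of L dB is a gain of −L dB): F_i = 10^(NF_i/10), G_i = 10^(G_i,dB/10)
  Stage 1: F_1 = 10^(1.77/10) = 1.503, G_1 = 10^(−1.77/10) = 0.6653
  Stage 2: F_2 = 10^(4.55/10) = 2.851, G_2 = 10^(21.8/10) = 151.4
Friis cascade:
  F = 1.503 + (2.851 − 1)/0.6653 = 4.285
NF = 10 log₁₀(4.285) = 6.32 dB

6.32 dB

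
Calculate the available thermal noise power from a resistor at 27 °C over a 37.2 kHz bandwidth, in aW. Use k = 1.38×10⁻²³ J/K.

T = 27 °C + 273.15 = 300.15 K
P_n = kTB = 1.38×10⁻²³ × 300.15 × 3.72×10⁴ = 1.54×10⁻¹⁶ W = 154 aW

154 aW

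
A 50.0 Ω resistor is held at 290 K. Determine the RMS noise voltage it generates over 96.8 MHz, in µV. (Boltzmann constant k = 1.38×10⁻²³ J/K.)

8.80 µV

V_n = √(4kTRB)
4kTRB = 4 × 1.38×10⁻²³ × 290 × 5.00×10¹ × 9.68×10⁷ = 7.75×10⁻¹¹ V²
V_n = √(7.75×10⁻¹¹) = 8.80×10⁻⁶ V = 8.80 µV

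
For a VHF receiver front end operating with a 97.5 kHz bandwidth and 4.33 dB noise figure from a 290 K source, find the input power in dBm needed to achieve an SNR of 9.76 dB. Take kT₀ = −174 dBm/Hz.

−110.0 dBm

Sensitivity = −174 + 10 log₁₀(B) + NF + SNR_min
= −174 + 49.89 + 4.33 + 9.76
= −110.02 dBm → −110.0 dBm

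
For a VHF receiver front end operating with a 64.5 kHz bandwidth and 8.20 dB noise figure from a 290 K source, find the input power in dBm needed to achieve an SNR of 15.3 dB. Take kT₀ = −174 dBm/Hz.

−102.4 dBm

Sensitivity = −174 + 10 log₁₀(B) + NF + SNR_min
= −174 + 48.1 + 8.20 + 15.3
= −102.40 dBm → −102.4 dBm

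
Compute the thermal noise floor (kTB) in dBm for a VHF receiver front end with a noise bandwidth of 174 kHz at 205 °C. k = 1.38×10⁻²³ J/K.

T = 205 °C + 273.15 = 478.15 K
P_n = kTB = 1.38×10⁻²³ × 478.15 × 1.74×10⁵ = 1.15×10⁻¹⁵ W
In dBm: 10 log₁₀(1.15×10⁻¹⁵ / 10⁻³) = −119.4 dBm

−119.4 dBm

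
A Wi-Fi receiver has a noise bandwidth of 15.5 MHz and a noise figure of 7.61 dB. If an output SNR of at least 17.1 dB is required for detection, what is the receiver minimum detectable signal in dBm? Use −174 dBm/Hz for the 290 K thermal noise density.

Sensitivity = −174 + 10 log₁₀(B) + NF + SNR_min
= −174 + 71.9 + 7.61 + 17.1
= −77.39 dBm → −77.4 dBm

−77.4 dBm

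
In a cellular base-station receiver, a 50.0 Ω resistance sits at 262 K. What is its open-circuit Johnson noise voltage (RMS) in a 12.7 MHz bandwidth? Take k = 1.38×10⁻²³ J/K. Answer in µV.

3.03 µV

V_n = √(4kTRB)
4kTRB = 4 × 1.38×10⁻²³ × 262 × 5.00×10¹ × 1.27×10⁷ = 9.18×10⁻¹² V²
V_n = √(9.18×10⁻¹²) = 3.03×10⁻⁶ V = 3.03 µV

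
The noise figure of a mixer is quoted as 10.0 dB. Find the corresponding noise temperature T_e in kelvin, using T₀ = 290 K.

F = 10^(10.0/10) = 10
T_e = (F − 1)·T₀ = (10 − 1) × 290 = 2610 K

2610 K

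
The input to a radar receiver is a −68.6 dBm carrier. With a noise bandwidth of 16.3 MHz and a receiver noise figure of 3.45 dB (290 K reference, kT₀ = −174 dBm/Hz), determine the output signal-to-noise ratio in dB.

Noise floor: N = −174 + 10 log₁₀(B) + NF
10 log₁₀(1.63×10⁷) = 72.12 dB
N = −174 + 72.12 + 3.45 = −98.43 dBm
SNR = P_sig − N = −68.6 − (−98.43) = 29.83 dB → 29.8 dB

29.8 dB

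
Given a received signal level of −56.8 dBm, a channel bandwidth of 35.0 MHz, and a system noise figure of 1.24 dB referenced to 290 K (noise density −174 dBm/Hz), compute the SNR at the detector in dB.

40.5 dB

Noise floor: N = −174 + 10 log₁₀(B) + NF
10 log₁₀(3.50×10⁷) = 75.44 dB
N = −174 + 75.44 + 1.24 = −97.32 dBm
SNR = P_sig − N = −56.8 − (−97.32) = 40.52 dB → 40.5 dB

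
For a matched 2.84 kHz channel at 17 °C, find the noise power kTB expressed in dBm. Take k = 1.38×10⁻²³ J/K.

T = 17 °C + 273.15 = 290.15 K
P_n = kTB = 1.38×10⁻²³ × 290.15 × 2.84×10³ = 1.14×10⁻¹⁷ W
In dBm: 10 log₁₀(1.14×10⁻¹⁷ / 10⁻³) = −139.4 dBm

−139.4 dBm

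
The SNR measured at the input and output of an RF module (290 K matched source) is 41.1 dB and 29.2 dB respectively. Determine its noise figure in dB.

11.9 dB

NF (dB) = SNR_in(dB) − SNR_out(dB) when the source is at T₀
NF = 41.1 − 29.2 = 11.9 dB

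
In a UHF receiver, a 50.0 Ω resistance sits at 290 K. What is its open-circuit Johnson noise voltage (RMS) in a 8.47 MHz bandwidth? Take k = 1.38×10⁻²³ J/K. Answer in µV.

2.60 µV

V_n = √(4kTRB)
4kTRB = 4 × 1.38×10⁻²³ × 290 × 5.00×10¹ × 8.47×10⁶ = 6.78×10⁻¹² V²
V_n = √(6.78×10⁻¹²) = 2.60×10⁻⁶ V = 2.60 µV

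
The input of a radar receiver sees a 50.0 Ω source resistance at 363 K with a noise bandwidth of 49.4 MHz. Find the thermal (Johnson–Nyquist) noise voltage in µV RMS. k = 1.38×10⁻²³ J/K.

V_n = √(4kTRB)
4kTRB = 4 × 1.38×10⁻²³ × 363 × 5.00×10¹ × 4.94×10⁷ = 4.95×10⁻¹¹ V²
V_n = √(4.95×10⁻¹¹) = 7.04×10⁻⁶ V = 7.04 µV

7.04 µV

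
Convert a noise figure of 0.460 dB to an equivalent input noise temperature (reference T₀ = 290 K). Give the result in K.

32.4 K

F = 10^(0.460/10) = 1.11173
T_e = (F − 1)·T₀ = (1.11173 − 1) × 290 = 32.4 K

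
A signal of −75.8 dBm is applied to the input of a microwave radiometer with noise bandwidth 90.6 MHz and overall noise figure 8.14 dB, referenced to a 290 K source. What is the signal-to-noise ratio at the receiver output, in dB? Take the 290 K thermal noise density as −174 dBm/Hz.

10.5 dB

Noise floor: N = −174 + 10 log₁₀(B) + NF
10 log₁₀(9.06×10⁷) = 79.57 dB
N = −174 + 79.57 + 8.14 = −86.29 dBm
SNR = P_sig − N = −75.8 − (−86.29) = 10.49 dB → 10.5 dB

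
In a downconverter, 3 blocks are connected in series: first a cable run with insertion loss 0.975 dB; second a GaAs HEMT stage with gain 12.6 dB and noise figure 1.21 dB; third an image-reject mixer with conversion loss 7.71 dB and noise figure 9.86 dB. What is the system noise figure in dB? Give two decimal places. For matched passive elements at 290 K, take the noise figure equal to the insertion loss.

Convert to linear (a loss of L dB is a gain of −L dB): F_i = 10^(NF_i/10), G_i = 10^(G_i,dB/10)
  Stage 1: F_1 = 10^(0.975/10) = 1.252, G_1 = 10^(−0.975/10) = 0.7989
  Stage 2: F_2 = 10^(1.21/10) = 1.321, G_2 = 10^(12.6/10) = 18.20
  Stage 3: F_3 = 10^(9.86/10) = 9.683, G_3 = 10^(−7.71/10) = 0.1694
Friis cascade:
  F = 1.252 + (1.321 − 1)/0.7989 + (9.683 − 1)/14.54 = 2.251
NF = 10 log₁₀(2.251) = 3.52 dB

3.52 dB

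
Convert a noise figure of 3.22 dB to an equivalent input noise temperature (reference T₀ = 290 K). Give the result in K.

F = 10^(3.22/10) = 2.09894
T_e = (F − 1)·T₀ = (2.09894 − 1) × 290 = 319 K

319 K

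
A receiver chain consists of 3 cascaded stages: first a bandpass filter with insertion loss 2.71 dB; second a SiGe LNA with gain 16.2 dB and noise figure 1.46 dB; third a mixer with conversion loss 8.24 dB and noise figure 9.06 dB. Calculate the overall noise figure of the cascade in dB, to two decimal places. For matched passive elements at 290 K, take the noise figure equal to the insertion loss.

Convert to linear (a loss of L dB is a gain of −L dB): F_i = 10^(NF_i/10), G_i = 10^(G_i,dB/10)
  Stage 1: F_1 = 10^(2.71/10) = 1.866, G_1 = 10^(−2.71/10) = 0.5358
  Stage 2: F_2 = 10^(1.46/10) = 1.400, G_2 = 10^(16.2/10) = 41.69
  Stage 3: F_3 = 10^(9.06/10) = 8.054, G_3 = 10^(−8.24/10) = 0.1500
Friis cascade:
  F = 1.866 + (1.400 − 1)/0.5358 + (8.054 − 1)/22.34 = 2.928
NF = 10 log₁₀(2.928) = 4.67 dB

4.67 dB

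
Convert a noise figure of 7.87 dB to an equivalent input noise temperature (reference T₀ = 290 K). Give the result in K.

1486 K

F = 10^(7.87/10) = 6.1235
T_e = (F − 1)·T₀ = (6.1235 − 1) × 290 = 1486 K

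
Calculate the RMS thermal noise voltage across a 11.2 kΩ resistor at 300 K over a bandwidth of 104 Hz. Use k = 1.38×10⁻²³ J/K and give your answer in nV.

139 nV

V_n = √(4kTRB)
4kTRB = 4 × 1.38×10⁻²³ × 300 × 1.12×10⁴ × 1.04×10² = 1.93×10⁻¹⁴ V²
V_n = √(1.93×10⁻¹⁴) = 1.39×10⁻⁷ V = 139 nV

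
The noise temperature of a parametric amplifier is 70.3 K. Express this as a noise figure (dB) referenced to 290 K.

0.943 dB

F = 1 + T_e/T₀ = 1 + 70.3/290 = 1.24241
NF = 10 log₁₀(1.24241) = 0.943 dB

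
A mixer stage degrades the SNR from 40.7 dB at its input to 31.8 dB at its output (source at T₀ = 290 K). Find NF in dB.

8.9 dB

NF (dB) = SNR_in(dB) − SNR_out(dB) when the source is at T₀
NF = 40.7 − 31.8 = 8.9 dB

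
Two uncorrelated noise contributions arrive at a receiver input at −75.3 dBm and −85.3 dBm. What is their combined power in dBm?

Convert to linear, add, convert back:
P₁ = 2.95×10⁻¹¹ W, P₂ = 2.95×10⁻¹² W
P_tot = 3.25×10⁻¹¹ W → 10 log₁₀(P_tot / 10⁻³) = −74.9 dBm

−74.9 dBm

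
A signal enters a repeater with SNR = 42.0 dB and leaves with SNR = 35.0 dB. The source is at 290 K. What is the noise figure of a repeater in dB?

NF (dB) = SNR_in(dB) − SNR_out(dB) when the source is at T₀
NF = 42.0 − 35.0 = 7.0 dB

7.0 dB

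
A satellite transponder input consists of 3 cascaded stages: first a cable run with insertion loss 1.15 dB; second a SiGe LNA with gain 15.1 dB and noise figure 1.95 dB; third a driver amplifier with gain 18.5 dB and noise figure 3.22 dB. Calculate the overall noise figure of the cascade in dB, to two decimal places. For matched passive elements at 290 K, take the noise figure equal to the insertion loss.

3.19 dB

Convert to linear (a loss of L dB is a gain of −L dB): F_i = 10^(NF_i/10), G_i = 10^(G_i,dB/10)
  Stage 1: F_1 = 10^(1.15/10) = 1.303, G_1 = 10^(−1.15/10) = 0.7674
  Stage 2: F_2 = 10^(1.95/10) = 1.567, G_2 = 10^(15.1/10) = 32.36
  Stage 3: F_3 = 10^(3.22/10) = 2.099, G_3 = 10^(18.5/10) = 70.79
Friis cascade:
  F = 1.303 + (1.567 − 1)/0.7674 + (2.099 − 1)/24.83 = 2.086
NF = 10 log₁₀(2.086) = 3.19 dB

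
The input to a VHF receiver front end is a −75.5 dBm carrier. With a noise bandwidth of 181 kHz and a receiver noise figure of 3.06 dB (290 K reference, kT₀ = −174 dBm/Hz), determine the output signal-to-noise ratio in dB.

Noise floor: N = −174 + 10 log₁₀(B) + NF
10 log₁₀(1.81×10⁵) = 52.58 dB
N = −174 + 52.58 + 3.06 = −118.36 dBm
SNR = P_sig − N = −75.5 − (−118.36) = 42.86 dB → 42.9 dB

42.9 dB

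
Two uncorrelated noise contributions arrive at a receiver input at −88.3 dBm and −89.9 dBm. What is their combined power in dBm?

Convert to linear, add, convert back:
P₁ = 1.48×10⁻¹² W, P₂ = 1.02×10⁻¹² W
P_tot = 2.50×10⁻¹² W → 10 log₁₀(P_tot / 10⁻³) = −86.0 dBm

−86.0 dBm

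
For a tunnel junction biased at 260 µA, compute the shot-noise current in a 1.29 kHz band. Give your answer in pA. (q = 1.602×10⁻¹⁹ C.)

328 pA

I_n = √(2qI·B)
2qI·B = 2 × 1.602×10⁻¹⁹ × 2.60×10⁻⁴ × 1.29×10³ = 1.07×10⁻¹⁹ A²
I_n = √(1.07×10⁻¹⁹) = 3.28×10⁻¹⁰ A = 328 pA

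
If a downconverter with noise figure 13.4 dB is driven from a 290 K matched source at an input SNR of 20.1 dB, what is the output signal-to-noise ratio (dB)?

By definition F = SNR_in/SNR_out, so in dB: SNR_out = SNR_in − NF
SNR_out = 20.1 − 13.4 = 6.7 dB

6.7 dB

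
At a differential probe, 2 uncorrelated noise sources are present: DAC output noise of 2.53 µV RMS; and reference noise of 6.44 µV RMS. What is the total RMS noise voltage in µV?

6.92 µV

Uncorrelated sources add in power (mean-square): V_tot = √(ΣV_i²)
V_tot = √[(2.53×10⁻⁶)² + (6.44×10⁻⁶)²] = 6.92×10⁻⁶ V = 6.92 µV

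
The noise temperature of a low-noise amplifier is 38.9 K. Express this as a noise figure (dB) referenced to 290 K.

0.547 dB

F = 1 + T_e/T₀ = 1 + 38.9/290 = 1.13414
NF = 10 log₁₀(1.13414) = 0.547 dB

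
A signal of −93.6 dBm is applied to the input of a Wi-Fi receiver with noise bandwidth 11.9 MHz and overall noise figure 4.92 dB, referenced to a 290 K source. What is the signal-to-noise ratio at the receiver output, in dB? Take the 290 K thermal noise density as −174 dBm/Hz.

4.7 dB

Noise floor: N = −174 + 10 log₁₀(B) + NF
10 log₁₀(1.19×10⁷) = 70.76 dB
N = −174 + 70.76 + 4.92 = −98.32 dBm
SNR = P_sig − N = −93.6 − (−98.32) = 4.72 dB → 4.7 dB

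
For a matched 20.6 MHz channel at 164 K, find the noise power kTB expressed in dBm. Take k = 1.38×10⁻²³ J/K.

−103.3 dBm

P_n = kTB = 1.38×10⁻²³ × 164 × 2.06×10⁷ = 4.66×10⁻¹⁴ W
In dBm: 10 log₁₀(4.66×10⁻¹⁴ / 10⁻³) = −103.3 dBm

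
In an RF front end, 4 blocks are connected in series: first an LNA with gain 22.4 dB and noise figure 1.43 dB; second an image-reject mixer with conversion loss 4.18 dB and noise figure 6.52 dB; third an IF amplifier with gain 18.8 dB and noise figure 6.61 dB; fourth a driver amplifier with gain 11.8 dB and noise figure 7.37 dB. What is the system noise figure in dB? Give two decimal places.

1.66 dB

Convert to linear (a loss of L dB is a gain of −L dB): F_i = 10^(NF_i/10), G_i = 10^(G_i,dB/10)
  Stage 1: F_1 = 10^(1.43/10) = 1.390, G_1 = 10^(22.4/10) = 173.8
  Stage 2: F_2 = 10^(6.52/10) = 4.487, G_2 = 10^(−4.18/10) = 0.3819
  Stage 3: F_3 = 10^(6.61/10) = 4.581, G_3 = 10^(18.8/10) = 75.86
  Stage 4: F_4 = 10^(7.37/10) = 5.458, G_4 = 10^(11.8/10) = 15.14
Friis cascade:
  F = 1.390 + (4.487 − 1)/173.8 + (4.581 − 1)/66.37 + (5.458 − 1)/5035 = 1.465
NF = 10 log₁₀(1.465) = 1.66 dB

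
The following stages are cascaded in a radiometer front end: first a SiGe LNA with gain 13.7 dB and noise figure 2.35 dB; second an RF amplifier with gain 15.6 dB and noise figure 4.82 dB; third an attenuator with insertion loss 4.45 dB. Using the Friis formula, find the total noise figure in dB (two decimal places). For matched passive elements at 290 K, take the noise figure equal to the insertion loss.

Convert to linear (a loss of L dB is a gain of −L dB): F_i = 10^(NF_i/10), G_i = 10^(G_i,dB/10)
  Stage 1: F_1 = 10^(2.35/10) = 1.718, G_1 = 10^(13.7/10) = 23.44
  Stage 2: F_2 = 10^(4.82/10) = 3.034, G_2 = 10^(15.6/10) = 36.31
  Stage 3: F_3 = 10^(4.45/10) = 2.786, G_3 = 10^(−4.45/10) = 0.3589
Friis cascade:
  F = 1.718 + (3.034 − 1)/23.44 + (2.786 − 1)/851.1 = 1.807
NF = 10 log₁₀(1.807) = 2.57 dB

2.57 dB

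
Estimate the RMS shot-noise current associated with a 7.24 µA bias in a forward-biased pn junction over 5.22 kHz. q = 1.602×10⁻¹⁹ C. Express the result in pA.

110 pA

I_n = √(2qI·B)
2qI·B = 2 × 1.602×10⁻¹⁹ × 7.24×10⁻⁶ × 5.22×10³ = 1.21×10⁻²⁰ A²
I_n = √(1.21×10⁻²⁰) = 1.10×10⁻¹⁰ A = 110 pA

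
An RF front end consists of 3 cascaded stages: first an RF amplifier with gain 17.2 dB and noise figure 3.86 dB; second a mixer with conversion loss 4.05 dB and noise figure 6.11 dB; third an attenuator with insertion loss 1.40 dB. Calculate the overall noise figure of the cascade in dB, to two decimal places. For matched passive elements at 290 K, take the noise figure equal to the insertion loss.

Convert to linear (a loss of L dB is a gain of −L dB): F_i = 10^(NF_i/10), G_i = 10^(G_i,dB/10)
  Stage 1: F_1 = 10^(3.86/10) = 2.432, G_1 = 10^(17.2/10) = 52.48
  Stage 2: F_2 = 10^(6.11/10) = 4.083, G_2 = 10^(−4.05/10) = 0.3936
  Stage 3: F_3 = 10^(1.40/10) = 1.380, G_3 = 10^(−1.40/10) = 0.7244
Friis cascade:
  F = 2.432 + (4.083 − 1)/52.48 + (1.380 − 1)/20.65 = 2.509
NF = 10 log₁₀(2.509) = 4.00 dB

4.00 dB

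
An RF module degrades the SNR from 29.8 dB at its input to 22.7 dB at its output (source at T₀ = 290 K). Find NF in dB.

NF (dB) = SNR_in(dB) − SNR_out(dB) when the source is at T₀
NF = 29.8 − 22.7 = 7.1 dB

7.1 dB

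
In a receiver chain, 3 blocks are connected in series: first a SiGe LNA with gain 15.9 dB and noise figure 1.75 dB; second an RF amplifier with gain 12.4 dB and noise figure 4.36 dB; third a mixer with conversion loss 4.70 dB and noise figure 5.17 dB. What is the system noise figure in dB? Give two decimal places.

Convert to linear (a loss of L dB is a gain of −L dB): F_i = 10^(NF_i/10), G_i = 10^(G_i,dB/10)
  Stage 1: F_1 = 10^(1.75/10) = 1.496, G_1 = 10^(15.9/10) = 38.90
  Stage 2: F_2 = 10^(4.36/10) = 2.729, G_2 = 10^(12.4/10) = 17.38
  Stage 3: F_3 = 10^(5.17/10) = 3.289, G_3 = 10^(−4.70/10) = 0.3388
Friis cascade:
  F = 1.496 + (2.729 − 1)/38.90 + (3.289 − 1)/676.1 = 1.544
NF = 10 log₁₀(1.544) = 1.89 dB

1.89 dB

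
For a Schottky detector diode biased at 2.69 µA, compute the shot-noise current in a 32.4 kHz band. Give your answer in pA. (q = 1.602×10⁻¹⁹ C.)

I_n = √(2qI·B)
2qI·B = 2 × 1.602×10⁻¹⁹ × 2.69×10⁻⁶ × 3.24×10⁴ = 2.79×10⁻²⁰ A²
I_n = √(2.79×10⁻²⁰) = 1.67×10⁻¹⁰ A = 167 pA

167 pA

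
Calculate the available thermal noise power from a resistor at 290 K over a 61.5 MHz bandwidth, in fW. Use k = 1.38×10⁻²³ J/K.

P_n = kTB = 1.38×10⁻²³ × 290 × 6.15×10⁷ = 2.46×10⁻¹³ W = 246 fW

246 fW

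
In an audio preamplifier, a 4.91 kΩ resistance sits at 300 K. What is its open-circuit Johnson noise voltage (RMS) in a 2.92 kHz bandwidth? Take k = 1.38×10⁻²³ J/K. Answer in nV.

487 nV

V_n = √(4kTRB)
4kTRB = 4 × 1.38×10⁻²³ × 300 × 4.91×10³ × 2.92×10³ = 2.37×10⁻¹³ V²
V_n = √(2.37×10⁻¹³) = 4.87×10⁻⁷ V = 487 nV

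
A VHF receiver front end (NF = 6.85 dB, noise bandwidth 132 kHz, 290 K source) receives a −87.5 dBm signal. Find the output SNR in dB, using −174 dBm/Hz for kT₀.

Noise floor: N = −174 + 10 log₁₀(B) + NF
10 log₁₀(1.32×10⁵) = 51.21 dB
N = −174 + 51.21 + 6.85 = −115.94 dBm
SNR = P_sig − N = −87.5 − (−115.94) = 28.44 dB → 28.4 dB

28.4 dB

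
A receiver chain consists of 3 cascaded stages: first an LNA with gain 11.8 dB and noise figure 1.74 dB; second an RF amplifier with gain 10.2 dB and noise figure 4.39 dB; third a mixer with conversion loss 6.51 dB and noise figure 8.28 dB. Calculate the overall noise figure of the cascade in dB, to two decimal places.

Convert to linear (a loss of L dB is a gain of −L dB): F_i = 10^(NF_i/10), G_i = 10^(G_i,dB/10)
  Stage 1: F_1 = 10^(1.74/10) = 1.493, G_1 = 10^(11.8/10) = 15.14
  Stage 2: F_2 = 10^(4.39/10) = 2.748, G_2 = 10^(10.2/10) = 10.47
  Stage 3: F_3 = 10^(8.28/10) = 6.730, G_3 = 10^(−6.51/10) = 0.2234
Friis cascade:
  F = 1.493 + (2.748 − 1)/15.14 + (6.730 − 1)/158.5 = 1.644
NF = 10 log₁₀(1.644) = 2.16 dB

2.16 dB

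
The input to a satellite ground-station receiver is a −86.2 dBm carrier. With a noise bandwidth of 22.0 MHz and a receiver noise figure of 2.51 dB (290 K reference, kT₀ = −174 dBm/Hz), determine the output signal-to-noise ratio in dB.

Noise floor: N = −174 + 10 log₁₀(B) + NF
10 log₁₀(2.20×10⁷) = 73.42 dB
N = −174 + 73.42 + 2.51 = −98.07 dBm
SNR = P_sig − N = −86.2 − (−98.07) = 11.87 dB → 11.9 dB

11.9 dB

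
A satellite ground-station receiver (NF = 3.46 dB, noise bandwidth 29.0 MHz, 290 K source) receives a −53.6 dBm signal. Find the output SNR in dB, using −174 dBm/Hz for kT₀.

Noise floor: N = −174 + 10 log₁₀(B) + NF
10 log₁₀(2.90×10⁷) = 74.62 dB
N = −174 + 74.62 + 3.46 = −95.92 dBm
SNR = P_sig − N = −53.6 − (−95.92) = 42.32 dB → 42.3 dB

42.3 dB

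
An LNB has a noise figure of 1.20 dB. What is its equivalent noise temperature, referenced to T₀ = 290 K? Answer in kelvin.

F = 10^(1.20/10) = 1.31826
T_e = (F − 1)·T₀ = (1.31826 − 1) × 290 = 92.3 K

92.3 K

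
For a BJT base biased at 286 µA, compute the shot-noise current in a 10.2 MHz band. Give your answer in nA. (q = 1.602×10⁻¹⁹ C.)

30.6 nA

I_n = √(2qI·B)
2qI·B = 2 × 1.602×10⁻¹⁹ × 2.86×10⁻⁴ × 1.02×10⁷ = 9.35×10⁻¹⁶ A²
I_n = √(9.35×10⁻¹⁶) = 3.06×10⁻⁸ A = 30.6 nA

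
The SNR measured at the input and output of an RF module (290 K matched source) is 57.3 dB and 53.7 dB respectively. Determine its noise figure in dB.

NF (dB) = SNR_in(dB) − SNR_out(dB) when the source is at T₀
NF = 57.3 − 53.7 = 3.6 dB

3.6 dB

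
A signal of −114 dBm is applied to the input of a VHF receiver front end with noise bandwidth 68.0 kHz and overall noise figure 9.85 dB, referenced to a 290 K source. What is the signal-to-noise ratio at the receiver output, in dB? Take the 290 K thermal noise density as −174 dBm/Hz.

Noise floor: N = −174 + 10 log₁₀(B) + NF
10 log₁₀(6.80×10⁴) = 48.33 dB
N = −174 + 48.33 + 9.85 = −115.82 dBm
SNR = P_sig − N = −114 − (−115.82) = 1.82 dB → 1.8 dB

1.8 dB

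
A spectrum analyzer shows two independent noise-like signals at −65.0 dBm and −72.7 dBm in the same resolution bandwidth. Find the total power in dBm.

−64.3 dBm

Convert to linear, add, convert back:
P₁ = 3.16×10⁻¹⁰ W, P₂ = 5.37×10⁻¹¹ W
P_tot = 3.70×10⁻¹⁰ W → 10 log₁₀(P_tot / 10⁻³) = −64.3 dBm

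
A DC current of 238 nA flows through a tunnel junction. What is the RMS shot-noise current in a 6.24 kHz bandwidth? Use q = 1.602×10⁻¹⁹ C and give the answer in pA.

21.8 pA

I_n = √(2qI·B)
2qI·B = 2 × 1.602×10⁻¹⁹ × 2.38×10⁻⁷ × 6.24×10³ = 4.76×10⁻²² A²
I_n = √(4.76×10⁻²²) = 2.18×10⁻¹¹ A = 21.8 pA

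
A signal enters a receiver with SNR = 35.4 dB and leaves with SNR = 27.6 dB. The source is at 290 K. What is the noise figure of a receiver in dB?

NF (dB) = SNR_in(dB) − SNR_out(dB) when the source is at T₀
NF = 35.4 − 27.6 = 7.8 dB

7.8 dB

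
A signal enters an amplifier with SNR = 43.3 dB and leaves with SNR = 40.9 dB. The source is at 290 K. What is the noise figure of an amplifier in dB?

2.4 dB

NF (dB) = SNR_in(dB) − SNR_out(dB) when the source is at T₀
NF = 43.3 − 40.9 = 2.4 dB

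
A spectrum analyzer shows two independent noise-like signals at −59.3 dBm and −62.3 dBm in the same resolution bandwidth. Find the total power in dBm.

−57.5 dBm

Convert to linear, add, convert back:
P₁ = 1.17×10⁻⁹ W, P₂ = 5.89×10⁻¹⁰ W
P_tot = 1.76×10⁻⁹ W → 10 log₁₀(P_tot / 10⁻³) = −57.5 dBm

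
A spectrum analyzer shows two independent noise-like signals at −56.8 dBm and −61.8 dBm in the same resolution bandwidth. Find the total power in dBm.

−55.6 dBm

Convert to linear, add, convert back:
P₁ = 2.09×10⁻⁹ W, P₂ = 6.61×10⁻¹⁰ W
P_tot = 2.75×10⁻⁹ W → 10 log₁₀(P_tot / 10⁻³) = −55.6 dBm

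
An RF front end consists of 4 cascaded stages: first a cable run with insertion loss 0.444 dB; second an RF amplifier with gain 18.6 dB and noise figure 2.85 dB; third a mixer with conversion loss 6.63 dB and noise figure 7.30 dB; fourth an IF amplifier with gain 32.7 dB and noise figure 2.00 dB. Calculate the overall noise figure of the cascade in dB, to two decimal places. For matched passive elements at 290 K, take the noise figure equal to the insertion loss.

Convert to linear (a loss of L dB is a gain of −L dB): F_i = 10^(NF_i/10), G_i = 10^(G_i,dB/10)
  Stage 1: F_1 = 10^(0.444/10) = 1.108, G_1 = 10^(−0.444/10) = 0.9028
  Stage 2: F_2 = 10^(2.85/10) = 1.928, G_2 = 10^(18.6/10) = 72.44
  Stage 3: F_3 = 10^(7.30/10) = 5.370, G_3 = 10^(−6.63/10) = 0.2173
  Stage 4: F_4 = 10^(2.00/10) = 1.585, G_4 = 10^(32.7/10) = 1862
Friis cascade:
  F = 1.108 + (1.928 − 1)/0.9028 + (5.370 − 1)/65.40 + (1.585 − 1)/14.21 = 2.243
NF = 10 log₁₀(2.243) = 3.51 dB

3.51 dB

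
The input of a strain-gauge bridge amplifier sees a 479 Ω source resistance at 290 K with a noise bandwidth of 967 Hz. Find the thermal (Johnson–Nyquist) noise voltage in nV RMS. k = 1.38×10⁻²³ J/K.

V_n = √(4kTRB)
4kTRB = 4 × 1.38×10⁻²³ × 290 × 4.79×10² × 9.67×10² = 7.41×10⁻¹⁵ V²
V_n = √(7.41×10⁻¹⁵) = 8.61×10⁻⁸ V = 86.1 nV

86.1 nV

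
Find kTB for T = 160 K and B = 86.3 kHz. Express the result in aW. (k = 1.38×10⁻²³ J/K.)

191 aW

P_n = kTB = 1.38×10⁻²³ × 160 × 8.63×10⁴ = 1.91×10⁻¹⁶ W = 191 aW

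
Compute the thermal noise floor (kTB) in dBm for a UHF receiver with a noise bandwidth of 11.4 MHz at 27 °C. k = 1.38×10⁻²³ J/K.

T = 27 °C + 273.15 = 300.15 K
P_n = kTB = 1.38×10⁻²³ × 300.15 × 1.14×10⁷ = 4.72×10⁻¹⁴ W
In dBm: 10 log₁₀(4.72×10⁻¹⁴ / 10⁻³) = −103.3 dBm

−103.3 dBm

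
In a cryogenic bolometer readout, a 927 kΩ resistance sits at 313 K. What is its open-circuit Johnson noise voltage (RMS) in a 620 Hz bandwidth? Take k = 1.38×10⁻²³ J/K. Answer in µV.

V_n = √(4kTRB)
4kTRB = 4 × 1.38×10⁻²³ × 313 × 9.27×10⁵ × 6.20×10² = 9.93×10⁻¹² V²
V_n = √(9.93×10⁻¹²) = 3.15×10⁻⁶ V = 3.15 µV

3.15 µV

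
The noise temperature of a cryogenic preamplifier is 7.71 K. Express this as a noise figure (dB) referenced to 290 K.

0.114 dB

F = 1 + T_e/T₀ = 1 + 7.71/290 = 1.02659
NF = 10 log₁₀(1.02659) = 0.114 dB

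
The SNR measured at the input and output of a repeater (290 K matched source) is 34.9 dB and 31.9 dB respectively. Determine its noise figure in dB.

NF (dB) = SNR_in(dB) − SNR_out(dB) when the source is at T₀
NF = 34.9 − 31.9 = 3.0 dB

3.0 dB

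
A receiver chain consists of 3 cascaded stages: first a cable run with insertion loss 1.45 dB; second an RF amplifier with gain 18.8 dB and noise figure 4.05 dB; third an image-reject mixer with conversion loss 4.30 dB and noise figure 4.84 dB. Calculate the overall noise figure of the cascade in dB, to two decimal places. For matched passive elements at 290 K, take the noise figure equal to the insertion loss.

Convert to linear (a loss of L dB is a gain of −L dB): F_i = 10^(NF_i/10), G_i = 10^(G_i,dB/10)
  Stage 1: F_1 = 10^(1.45/10) = 1.396, G_1 = 10^(−1.45/10) = 0.7161
  Stage 2: F_2 = 10^(4.05/10) = 2.541, G_2 = 10^(18.8/10) = 75.86
  Stage 3: F_3 = 10^(4.84/10) = 3.048, G_3 = 10^(−4.30/10) = 0.3715
Friis cascade:
  F = 1.396 + (2.541 − 1)/0.7161 + (3.048 − 1)/54.33 = 3.586
NF = 10 log₁₀(3.586) = 5.55 dB

5.55 dB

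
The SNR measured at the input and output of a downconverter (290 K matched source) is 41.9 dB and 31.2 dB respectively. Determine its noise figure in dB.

NF (dB) = SNR_in(dB) − SNR_out(dB) when the source is at T₀
NF = 41.9 − 31.2 = 10.7 dB

10.7 dB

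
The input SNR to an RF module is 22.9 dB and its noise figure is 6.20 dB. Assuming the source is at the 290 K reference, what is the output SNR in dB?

By definition F = SNR_in/SNR_out, so in dB: SNR_out = SNR_in − NF
SNR_out = 22.9 − 6.20 = 16.70 dB

16.70 dB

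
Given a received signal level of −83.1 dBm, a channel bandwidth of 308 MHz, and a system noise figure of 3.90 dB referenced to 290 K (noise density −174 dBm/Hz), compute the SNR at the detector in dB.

Noise floor: N = −174 + 10 log₁₀(B) + NF
10 log₁₀(3.08×10⁸) = 84.89 dB
N = −174 + 84.89 + 3.90 = −85.21 dBm
SNR = P_sig − N = −83.1 − (−85.21) = 2.11 dB → 2.1 dB

2.1 dB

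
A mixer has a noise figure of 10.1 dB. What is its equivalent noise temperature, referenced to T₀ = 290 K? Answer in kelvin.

2678 K

F = 10^(10.1/10) = 10.2329
T_e = (F − 1)·T₀ = (10.2329 − 1) × 290 = 2678 K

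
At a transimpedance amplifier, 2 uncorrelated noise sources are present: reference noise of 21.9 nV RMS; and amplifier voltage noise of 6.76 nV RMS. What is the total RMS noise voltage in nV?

Uncorrelated sources add in power (mean-square): V_tot = √(ΣV_i²)
V_tot = √[(2.19×10⁻⁸)² + (6.76×10⁻⁹)²] = 2.29×10⁻⁸ V = 22.9 nV

22.9 nV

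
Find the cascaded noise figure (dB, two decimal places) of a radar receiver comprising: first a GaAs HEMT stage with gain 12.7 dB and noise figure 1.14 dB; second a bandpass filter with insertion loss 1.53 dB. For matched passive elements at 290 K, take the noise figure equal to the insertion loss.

1.22 dB

Convert to linear (a loss of L dB is a gain of −L dB): F_i = 10^(NF_i/10), G_i = 10^(G_i,dB/10)
  Stage 1: F_1 = 10^(1.14/10) = 1.300, G_1 = 10^(12.7/10) = 18.62
  Stage 2: F_2 = 10^(1.53/10) = 1.422, G_2 = 10^(−1.53/10) = 0.7031
Friis cascade:
  F = 1.300 + (1.422 − 1)/18.62 = 1.323
NF = 10 log₁₀(1.323) = 1.22 dB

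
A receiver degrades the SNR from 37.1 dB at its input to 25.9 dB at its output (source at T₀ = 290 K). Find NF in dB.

NF (dB) = SNR_in(dB) − SNR_out(dB) when the source is at T₀
NF = 37.1 − 25.9 = 11.2 dB

11.2 dB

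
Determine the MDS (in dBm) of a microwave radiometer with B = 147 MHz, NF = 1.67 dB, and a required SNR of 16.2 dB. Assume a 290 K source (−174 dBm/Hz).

−74.5 dBm

Sensitivity = −174 + 10 log₁₀(B) + NF + SNR_min
= −174 + 81.67 + 1.67 + 16.2
= −74.46 dBm → −74.5 dBm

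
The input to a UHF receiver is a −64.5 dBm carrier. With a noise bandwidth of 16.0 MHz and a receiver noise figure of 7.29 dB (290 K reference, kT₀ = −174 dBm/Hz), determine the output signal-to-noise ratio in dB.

30.2 dB

Noise floor: N = −174 + 10 log₁₀(B) + NF
10 log₁₀(1.60×10⁷) = 72.04 dB
N = −174 + 72.04 + 7.29 = −94.67 dBm
SNR = P_sig − N = −64.5 − (−94.67) = 30.17 dB → 30.2 dB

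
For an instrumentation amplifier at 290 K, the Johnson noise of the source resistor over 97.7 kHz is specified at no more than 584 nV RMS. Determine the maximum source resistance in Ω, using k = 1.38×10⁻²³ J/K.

218 Ω

Johnson–Nyquist: V_n = √(4kTRB) ⇒ R = V_n² / (4kTB)
4kTB = 4 × 1.38×10⁻²³ × 290 × 9.77×10⁴ = 1.56×10⁻¹⁵
R = (5.84×10⁻⁷)² / 1.56×10⁻¹⁵ = 2.18×10² Ω = 218 Ω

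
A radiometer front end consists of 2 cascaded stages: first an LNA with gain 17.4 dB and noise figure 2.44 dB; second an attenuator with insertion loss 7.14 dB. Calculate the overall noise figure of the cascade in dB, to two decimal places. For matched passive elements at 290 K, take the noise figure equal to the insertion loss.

2.62 dB

Convert to linear (a loss of L dB is a gain of −L dB): F_i = 10^(NF_i/10), G_i = 10^(G_i,dB/10)
  Stage 1: F_1 = 10^(2.44/10) = 1.754, G_1 = 10^(17.4/10) = 54.95
  Stage 2: F_2 = 10^(7.14/10) = 5.176, G_2 = 10^(−7.14/10) = 0.1932
Friis cascade:
  F = 1.754 + (5.176 − 1)/54.95 = 1.830
NF = 10 log₁₀(1.830) = 2.62 dB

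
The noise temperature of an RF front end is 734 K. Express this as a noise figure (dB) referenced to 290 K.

5.48 dB

F = 1 + T_e/T₀ = 1 + 734/290 = 3.53103
NF = 10 log₁₀(3.53103) = 5.48 dB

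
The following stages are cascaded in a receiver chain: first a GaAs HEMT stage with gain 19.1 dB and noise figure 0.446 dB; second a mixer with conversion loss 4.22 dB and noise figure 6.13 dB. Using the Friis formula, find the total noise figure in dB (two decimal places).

0.59 dB

Convert to linear (a loss of L dB is a gain of −L dB): F_i = 10^(NF_i/10), G_i = 10^(G_i,dB/10)
  Stage 1: F_1 = 10^(0.446/10) = 1.108, G_1 = 10^(19.1/10) = 81.28
  Stage 2: F_2 = 10^(6.13/10) = 4.102, G_2 = 10^(−4.22/10) = 0.3784
Friis cascade:
  F = 1.108 + (4.102 − 1)/81.28 = 1.146
NF = 10 log₁₀(1.146) = 0.59 dB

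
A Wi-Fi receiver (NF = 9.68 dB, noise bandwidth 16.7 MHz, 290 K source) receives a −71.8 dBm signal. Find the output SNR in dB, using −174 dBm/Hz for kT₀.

20.3 dB

Noise floor: N = −174 + 10 log₁₀(B) + NF
10 log₁₀(1.67×10⁷) = 72.23 dB
N = −174 + 72.23 + 9.68 = −92.09 dBm
SNR = P_sig − N = −71.8 − (−92.09) = 20.29 dB → 20.3 dB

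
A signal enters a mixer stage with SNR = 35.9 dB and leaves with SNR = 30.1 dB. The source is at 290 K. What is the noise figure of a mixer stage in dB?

NF (dB) = SNR_in(dB) − SNR_out(dB) when the source is at T₀
NF = 35.9 − 30.1 = 5.8 dB

5.8 dB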